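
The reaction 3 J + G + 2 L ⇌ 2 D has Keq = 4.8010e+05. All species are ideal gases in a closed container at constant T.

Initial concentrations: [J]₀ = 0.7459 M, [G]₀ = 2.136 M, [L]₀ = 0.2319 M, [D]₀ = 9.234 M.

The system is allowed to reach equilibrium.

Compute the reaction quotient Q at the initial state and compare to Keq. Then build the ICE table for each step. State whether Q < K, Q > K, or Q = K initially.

Q₀ = 1789; Q < K (proceeds forward)

Q₀ = 1789 vs Keq = 4.8010e+05 ⇒ Q<K, forward
Step 1:
                  J         G         L         D
  init       0.7459     2.136    0.2319     9.234
  Δ         -0.2998  -0.09994   -0.1999    0.1999
  eq         0.4461     2.036   0.03203     9.434
  solve Keq expr → x = 0.09994; check Q = 4.8010e+05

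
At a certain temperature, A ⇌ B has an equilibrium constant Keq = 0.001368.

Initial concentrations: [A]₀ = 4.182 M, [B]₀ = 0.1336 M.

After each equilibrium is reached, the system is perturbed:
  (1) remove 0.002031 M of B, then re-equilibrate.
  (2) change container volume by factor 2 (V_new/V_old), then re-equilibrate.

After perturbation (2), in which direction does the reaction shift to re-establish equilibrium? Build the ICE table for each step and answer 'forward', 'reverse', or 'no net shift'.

Q₀ = 0.03195 vs Keq = 0.001368 ⇒ Q>K, reverse
Step 1:
                    A           B
  init          4.182      0.1336
  Δ            0.1277     -0.1277
  eq             4.31    0.005896
  solve Keq expr → x = -0.1277; check Q = 0.001368
Then remove 0.002031 M of B.
Step 2:
                    A           B
  init           4.31    0.003865
  Δ         -0.002028    0.002028
  eq            4.308    0.005893
  solve Keq expr → x = 0.002028; check Q = 0.001368
Then change container volume by factor 2 (V_new/V_old).
Step 3:
                    A           B
  init          2.154    0.002946
  Δ                 0           0
  eq            2.154    0.002946
  solve Keq expr → x = 0; check Q = 0.001368

Direction: no net shift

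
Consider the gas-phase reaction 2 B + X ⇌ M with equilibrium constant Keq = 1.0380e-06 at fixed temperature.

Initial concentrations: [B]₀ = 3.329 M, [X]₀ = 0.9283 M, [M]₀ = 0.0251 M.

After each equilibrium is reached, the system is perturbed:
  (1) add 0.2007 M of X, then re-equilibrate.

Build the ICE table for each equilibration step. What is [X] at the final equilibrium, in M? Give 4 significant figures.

[X]_eq = 1.154 M

Q₀ = 0.00244 vs Keq = 1.0380e-06 ⇒ Q>K, reverse
Step 1:
                  B         X         M
  Initial     3.329    0.9283    0.0251
  Change    0.05018   0.02509  -0.02509
  Equil       3.379    0.9534 1.1300e-05
  solve Keq expr → x = -0.02509; check Q = 1.0380e-06
Then add 0.2007 M of X.
Step 2:
                  B         X         M
  Initial     3.379     1.154 1.1300e-05
  Change  -4.7576e-06 -2.3788e-06 2.3788e-06
  Equil       3.379     1.154 1.3679e-05
  solve Keq expr → x = 2.3788e-06; check Q = 1.0380e-06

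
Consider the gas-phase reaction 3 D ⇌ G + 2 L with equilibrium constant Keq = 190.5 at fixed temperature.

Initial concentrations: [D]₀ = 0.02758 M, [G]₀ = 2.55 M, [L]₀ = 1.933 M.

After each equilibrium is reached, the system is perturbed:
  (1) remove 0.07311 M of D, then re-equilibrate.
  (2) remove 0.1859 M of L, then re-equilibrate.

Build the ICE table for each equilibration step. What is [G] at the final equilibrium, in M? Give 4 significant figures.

[G]_eq = 2.432 M

Q₀ = 4.5417e+05 vs Keq = 190.5 ⇒ Q>K, reverse
Step 1:
                  D         G         L
  init      0.02758      2.55     1.933
  Δ          0.3095   -0.1032   -0.2063
  eq         0.3371     2.447     1.727
  solve Keq expr → x = -0.1032; check Q = 190.5
Then remove 0.07311 M of D.
Step 2:
                  D         G         L
  init        0.264     2.447     1.727
  Δ         0.06633  -0.02211  -0.04422
  eq         0.3303     2.425     1.682
  solve Keq expr → x = -0.02211; check Q = 190.5
Then remove 0.1859 M of L.
Step 3:
                  D         G         L
  init       0.3303     2.425     1.497
  Δ        -0.02245  0.007484   0.01497
  eq         0.3078     2.432     1.512
  solve Keq expr → x = 0.007484; check Q = 190.5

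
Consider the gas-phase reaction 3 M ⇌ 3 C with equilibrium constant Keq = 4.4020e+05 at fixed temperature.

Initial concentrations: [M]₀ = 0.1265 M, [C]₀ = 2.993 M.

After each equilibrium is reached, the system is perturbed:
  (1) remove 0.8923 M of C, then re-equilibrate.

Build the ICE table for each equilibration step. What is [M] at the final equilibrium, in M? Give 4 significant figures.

Q₀ = 1.3245e+04 vs Keq = 4.4020e+05 ⇒ Q<K, forward
Step 1:
                    M           C
  I            0.1265       2.993
  C          -0.08602     0.08602
  E           0.04048       3.079
  solve Keq expr → x = 0.02867; check Q = 4.4020e+05
Then remove 0.8923 M of C.
Step 2:
                    M           C
  I           0.04048       2.187
  C          -0.01158     0.01158
  E            0.0289       2.198
  solve Keq expr → x = 0.003859; check Q = 4.4020e+05

[M]_eq = 0.0289 M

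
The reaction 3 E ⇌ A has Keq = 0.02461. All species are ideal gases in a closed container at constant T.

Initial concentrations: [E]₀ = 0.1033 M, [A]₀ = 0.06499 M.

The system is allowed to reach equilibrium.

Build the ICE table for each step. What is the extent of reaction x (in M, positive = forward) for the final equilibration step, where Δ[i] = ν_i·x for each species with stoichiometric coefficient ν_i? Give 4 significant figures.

Q₀ = 58.96 vs Keq = 0.02461 ⇒ Q>K, reverse
Step 1:
                   E          A
  I           0.1033    0.06499
  C            0.193   -0.06435
  E           0.2963 6.4050e-04
  solve Keq expr → x = -0.06435; check Q = 0.02461

x = -0.06435 M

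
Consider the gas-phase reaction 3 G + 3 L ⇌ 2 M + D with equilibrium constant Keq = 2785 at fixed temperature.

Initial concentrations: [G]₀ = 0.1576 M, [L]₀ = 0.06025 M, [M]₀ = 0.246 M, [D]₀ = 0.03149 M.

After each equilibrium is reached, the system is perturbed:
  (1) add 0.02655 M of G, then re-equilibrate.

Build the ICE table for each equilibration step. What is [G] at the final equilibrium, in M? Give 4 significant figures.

Q₀ = 2226 vs Keq = 2785 ⇒ Q<K, forward
Step 1:
                    G           L           M           D
  Initial      0.1576     0.06025       0.246     0.03149
  Change    -0.002608   -0.002608    0.001738  8.6918e-04
  Equil         0.155     0.05764      0.2477     0.03236
  solve Keq expr → x = 8.6918e-04; check Q = 2785
Then add 0.02655 M of G.
Step 2:
                    G           L           M           D
  Initial      0.1815     0.05764      0.2477     0.03236
  Change    -0.005463   -0.005463    0.003642    0.001821
  Equil        0.1761     0.05218      0.2514     0.03418
  solve Keq expr → x = 0.001821; check Q = 2785

[G]_eq = 0.1761 M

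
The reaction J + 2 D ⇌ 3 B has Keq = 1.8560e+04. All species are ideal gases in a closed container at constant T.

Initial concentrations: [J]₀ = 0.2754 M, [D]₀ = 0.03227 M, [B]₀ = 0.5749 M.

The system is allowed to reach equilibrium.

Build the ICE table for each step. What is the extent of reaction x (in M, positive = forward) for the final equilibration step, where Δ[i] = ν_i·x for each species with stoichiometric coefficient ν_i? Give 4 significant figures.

x = 0.0127 M

Q₀ = 662.5 vs Keq = 1.8560e+04 ⇒ Q<K, forward
Step 1:
                   J          D          B
  Initial     0.2754    0.03227     0.5749
  Change     -0.0127    -0.0254     0.0381
  Equil       0.2627   0.006873      0.613
  solve Keq expr → x = 0.0127; check Q = 1.8560e+04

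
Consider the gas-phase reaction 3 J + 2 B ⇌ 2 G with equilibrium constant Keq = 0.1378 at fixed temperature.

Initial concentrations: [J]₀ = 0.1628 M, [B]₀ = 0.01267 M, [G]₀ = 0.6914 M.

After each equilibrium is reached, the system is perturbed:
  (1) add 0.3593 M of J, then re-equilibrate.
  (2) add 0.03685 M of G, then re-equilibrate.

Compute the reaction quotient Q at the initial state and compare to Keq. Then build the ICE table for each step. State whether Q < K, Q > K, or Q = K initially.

Q₀ = 6.9015e+05; Q > K (proceeds reverse)

Q₀ = 6.9015e+05 vs Keq = 0.1378 ⇒ Q>K, reverse
Step 1:
                    J           B           G
  Initial      0.1628     0.01267      0.6914
  Change       0.7718      0.5146     -0.5146
  Equil        0.9346      0.5272      0.1768
  solve Keq expr → x = -0.2573; check Q = 0.1378
Then add 0.3593 M of J.
Step 2:
                    J           B           G
  Initial       1.294      0.5272      0.1768
  Change     -0.08397    -0.05598     0.05598
  Equil          1.21      0.4712      0.2328
  solve Keq expr → x = 0.02799; check Q = 0.1378
Then add 0.03685 M of G.
Step 3:
                    J           B           G
  Initial        1.21      0.4712      0.2697
  Change      0.02839     0.01893    -0.01893
  Equil         1.238      0.4902      0.2507
  solve Keq expr → x = -0.009463; check Q = 0.1378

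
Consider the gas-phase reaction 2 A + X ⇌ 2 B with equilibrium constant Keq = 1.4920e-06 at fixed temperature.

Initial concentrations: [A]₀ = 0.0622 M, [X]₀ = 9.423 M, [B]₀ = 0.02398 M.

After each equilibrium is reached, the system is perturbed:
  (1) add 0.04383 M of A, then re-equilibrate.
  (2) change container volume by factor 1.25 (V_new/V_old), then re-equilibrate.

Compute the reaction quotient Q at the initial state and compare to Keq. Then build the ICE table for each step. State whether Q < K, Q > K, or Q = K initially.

Q₀ = 0.01577; Q > K (proceeds reverse)

Q₀ = 0.01577 vs Keq = 1.4920e-06 ⇒ Q>K, reverse
Step 1:
                  A         X         B
  Initial    0.0622     9.423   0.02398
  Change    0.02366   0.01183  -0.02366
  Equil     0.08586     9.435 3.2213e-04
  solve Keq expr → x = -0.01183; check Q = 1.4920e-06
Then add 0.04383 M of A.
Step 2:
                  A         X         B
  Initial    0.1297     9.435 3.2213e-04
  Change  -1.6383e-04 -8.1915e-05 1.6383e-04
  Equil      0.1295     9.435 4.8596e-04
  solve Keq expr → x = 8.1915e-05; check Q = 1.4920e-06
Then change container volume by factor 1.25 (V_new/V_old).
Step 3:
                  A         X         B
  Initial    0.1036     7.548 3.8877e-04
  Change  4.0906e-05 2.0453e-05 -4.0906e-05
  Equil      0.1037     7.548 3.4786e-04
  solve Keq expr → x = -2.0453e-05; check Q = 1.4920e-06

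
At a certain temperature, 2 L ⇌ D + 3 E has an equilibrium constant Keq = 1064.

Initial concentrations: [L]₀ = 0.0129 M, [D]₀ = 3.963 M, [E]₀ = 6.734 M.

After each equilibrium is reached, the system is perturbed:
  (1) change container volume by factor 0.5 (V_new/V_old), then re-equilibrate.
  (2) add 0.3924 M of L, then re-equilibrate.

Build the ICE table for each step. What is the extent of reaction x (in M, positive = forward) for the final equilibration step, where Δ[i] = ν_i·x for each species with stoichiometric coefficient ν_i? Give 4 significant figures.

x = 0.1181 M

Q₀ = 7.2722e+06 vs Keq = 1064 ⇒ Q>K, reverse
Step 1:
                  L         D         E
  Initial    0.0129     3.963     6.734
  Change     0.7562   -0.3781    -1.134
  Equil      0.7691     3.585       5.6
  solve Keq expr → x = -0.3781; check Q = 1064
Then change container volume by factor 0.5 (V_new/V_old).
Step 2:
                  L         D         E
  Initial     1.538      7.17      11.2
  Change      0.911   -0.4555    -1.367
  Equil       2.449     6.714     9.833
  solve Keq expr → x = -0.4555; check Q = 1064
Then add 0.3924 M of L.
Step 3:
                  L         D         E
  Initial     2.842     6.714     9.833
  Change    -0.2362    0.1181    0.3543
  Equil       2.605     6.832     10.19
  solve Keq expr → x = 0.1181; check Q = 1064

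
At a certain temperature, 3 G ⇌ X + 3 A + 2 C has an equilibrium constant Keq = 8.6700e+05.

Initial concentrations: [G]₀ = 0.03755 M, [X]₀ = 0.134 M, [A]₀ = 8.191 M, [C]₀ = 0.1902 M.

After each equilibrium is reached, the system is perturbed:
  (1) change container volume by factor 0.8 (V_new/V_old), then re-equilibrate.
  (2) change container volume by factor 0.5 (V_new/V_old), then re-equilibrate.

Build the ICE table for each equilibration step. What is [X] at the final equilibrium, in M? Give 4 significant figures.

Q₀ = 5.0316e+04 vs Keq = 8.6700e+05 ⇒ Q<K, forward
Step 1:
                  G         X         A         C
  init      0.03755     0.134     8.191    0.1902
  Δ        -0.02196   0.00732   0.02196   0.01464
  eq        0.01559    0.1413     8.213    0.2048
  solve Keq expr → x = 0.00732; check Q = 8.6700e+05
Then change container volume by factor 0.8 (V_new/V_old).
Step 2:
                  G         X         A         C
  init      0.01949    0.1767     10.27    0.2561
  Δ        0.004596 -0.001532 -0.004596 -0.003064
  eq        0.02408    0.1751     10.26     0.253
  solve Keq expr → x = -0.001532; check Q = 8.6700e+05
Then change container volume by factor 0.5 (V_new/V_old).
Step 3:
                  G         X         A         C
  init      0.04817    0.3502     20.52     0.506
  Δ         0.04302  -0.01434  -0.04302  -0.02868
  eq        0.09118    0.3359     20.48    0.4773
  solve Keq expr → x = -0.01434; check Q = 8.6700e+05

[X]_eq = 0.3359 M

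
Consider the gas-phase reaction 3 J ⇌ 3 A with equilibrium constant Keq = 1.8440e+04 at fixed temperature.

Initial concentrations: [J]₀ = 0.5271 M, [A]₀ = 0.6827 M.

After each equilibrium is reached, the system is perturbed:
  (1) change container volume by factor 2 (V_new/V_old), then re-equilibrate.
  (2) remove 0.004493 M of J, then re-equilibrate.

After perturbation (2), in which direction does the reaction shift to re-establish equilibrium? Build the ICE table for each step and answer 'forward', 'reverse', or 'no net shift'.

Q₀ = 2.173 vs Keq = 1.8440e+04 ⇒ Q<K, forward
Step 1:
                    J           A
  I            0.5271      0.6827
  C            -0.483       0.483
  E           0.04412       1.166
  solve Keq expr → x = 0.161; check Q = 1.8440e+04
Then change container volume by factor 2 (V_new/V_old).
Step 2:
                    J           A
  I           0.02206      0.5828
  C                 0           0
  E           0.02206      0.5828
  solve Keq expr → x = 0; check Q = 1.8440e+04
Then remove 0.004493 M of J.
Step 3:
                    J           A
  I           0.01757      0.5828
  C          0.004329   -0.004329
  E            0.0219      0.5785
  solve Keq expr → x = -0.001443; check Q = 1.8440e+04

Direction: reverse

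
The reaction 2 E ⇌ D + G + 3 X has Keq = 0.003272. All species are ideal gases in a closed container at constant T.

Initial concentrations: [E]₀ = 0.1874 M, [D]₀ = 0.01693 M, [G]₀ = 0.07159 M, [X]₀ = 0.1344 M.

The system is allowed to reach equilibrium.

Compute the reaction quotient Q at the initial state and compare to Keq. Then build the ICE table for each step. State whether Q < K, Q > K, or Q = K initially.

Q₀ = 8.3785e-05; Q < K (proceeds forward)

Q₀ = 8.3785e-05 vs Keq = 0.003272 ⇒ Q<K, forward
Step 1:
                    E           D           G           X
  init         0.1874     0.01693     0.07159      0.1344
  Δ          -0.05972     0.02986     0.02986     0.08958
  eq           0.1277     0.04679      0.1015       0.224
  solve Keq expr → x = 0.02986; check Q = 0.003272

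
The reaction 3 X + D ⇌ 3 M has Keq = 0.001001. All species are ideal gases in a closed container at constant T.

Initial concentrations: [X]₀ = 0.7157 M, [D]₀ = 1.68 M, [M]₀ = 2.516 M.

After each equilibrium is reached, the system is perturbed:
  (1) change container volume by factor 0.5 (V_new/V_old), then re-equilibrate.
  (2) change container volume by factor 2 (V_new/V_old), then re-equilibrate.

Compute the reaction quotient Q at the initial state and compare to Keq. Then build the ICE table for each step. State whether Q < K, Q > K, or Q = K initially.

Q₀ = 25.86; Q > K (proceeds reverse)

Q₀ = 25.86 vs Keq = 0.001001 ⇒ Q>K, reverse
Step 1:
                   X          D          M
  Initial     0.7157       1.68      2.516
  Change       2.135     0.7116     -2.135
  Equil         2.85      2.392     0.3813
  solve Keq expr → x = -0.7116; check Q = 0.001001
Then change container volume by factor 0.5 (V_new/V_old).
Step 2:
                   X          D          M
  Initial      5.701      4.783     0.7626
  Change     -0.1665   -0.05551     0.1665
  Equil        5.534      4.728     0.9291
  solve Keq expr → x = 0.05551; check Q = 0.001001
Then change container volume by factor 2 (V_new/V_old).
Step 3:
                   X          D          M
  Initial      2.767      2.364     0.4646
  Change     0.08327    0.02776   -0.08327
  Equil         2.85      2.392     0.3813
  solve Keq expr → x = -0.02776; check Q = 0.001001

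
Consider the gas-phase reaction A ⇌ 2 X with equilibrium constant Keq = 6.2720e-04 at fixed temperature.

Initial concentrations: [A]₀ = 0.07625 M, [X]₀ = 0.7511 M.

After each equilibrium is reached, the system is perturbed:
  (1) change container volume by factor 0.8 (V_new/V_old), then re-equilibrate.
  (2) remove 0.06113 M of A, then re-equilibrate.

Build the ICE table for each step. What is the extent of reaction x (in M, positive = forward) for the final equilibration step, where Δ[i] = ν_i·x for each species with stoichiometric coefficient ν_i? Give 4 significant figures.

Q₀ = 7.399 vs Keq = 6.2720e-04 ⇒ Q>K, reverse
Step 1:
                   A          X
  init       0.07625     0.7511
  Δ           0.3672    -0.7344
  eq          0.4435    0.01668
  solve Keq expr → x = -0.3672; check Q = 6.2720e-04
Then change container volume by factor 0.8 (V_new/V_old).
Step 2:
                   A          X
  init        0.5543    0.02085
  Δ         0.001091  -0.002183
  eq          0.5554    0.01866
  solve Keq expr → x = -0.001091; check Q = 6.2720e-04
Then remove 0.06113 M of A.
Step 3:
                   A          X
  init        0.4943    0.01866
  Δ       5.2386e-04  -0.001048
  eq          0.4948    0.01762
  solve Keq expr → x = -5.2386e-04; check Q = 6.2720e-04

x = -5.2386e-04 M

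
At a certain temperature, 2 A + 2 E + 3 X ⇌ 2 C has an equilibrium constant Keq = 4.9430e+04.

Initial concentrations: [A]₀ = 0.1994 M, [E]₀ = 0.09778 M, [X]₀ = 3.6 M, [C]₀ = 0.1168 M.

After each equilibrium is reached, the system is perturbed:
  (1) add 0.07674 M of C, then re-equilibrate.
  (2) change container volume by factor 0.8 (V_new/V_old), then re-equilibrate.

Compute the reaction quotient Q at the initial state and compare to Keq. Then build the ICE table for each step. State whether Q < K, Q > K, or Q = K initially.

Q₀ = 0.7692 vs Keq = 4.9430e+04 ⇒ Q<K, forward
Step 1:
                  A         E         X         C
  I          0.1994   0.09778       3.6    0.1168
  C        -0.09633  -0.09633   -0.1445   0.09633
  E          0.1031  0.001448     3.456    0.2131
  solve Keq expr → x = 0.04817; check Q = 4.9430e+04
Then add 0.07674 M of C.
Step 2:
                  A         E         X         C
  I          0.1031  0.001448     3.456    0.2899
  C       5.0763e-04 5.0763e-04 7.6144e-04 -5.0763e-04
  E          0.1036  0.001956     3.456    0.2894
  solve Keq expr → x = -2.5381e-04; check Q = 4.9430e+04
Then change container volume by factor 0.8 (V_new/V_old).
Step 3:
                  A         E         X         C
  I          0.1295  0.002445      4.32    0.3617
  C       -0.001029 -0.001029 -0.001544  0.001029
  E          0.1284  0.001415     4.319    0.3627
  solve Keq expr → x = 5.1460e-04; check Q = 4.9430e+04

Q₀ = 0.7692; Q < K (proceeds forward)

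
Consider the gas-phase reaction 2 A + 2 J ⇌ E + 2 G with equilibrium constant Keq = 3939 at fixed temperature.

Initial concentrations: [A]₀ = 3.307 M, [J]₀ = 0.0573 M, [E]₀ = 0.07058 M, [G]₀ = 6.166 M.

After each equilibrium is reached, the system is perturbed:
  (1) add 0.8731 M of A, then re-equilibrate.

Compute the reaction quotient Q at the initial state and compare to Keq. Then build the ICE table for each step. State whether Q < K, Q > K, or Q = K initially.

Q₀ = 74.73 vs Keq = 3939 ⇒ Q<K, forward
Step 1:
                   A          J          E          G
  Initial      3.307     0.0573    0.07058      6.166
  Change    -0.04796   -0.04796    0.02398    0.04796
  Equil        3.259   0.009342    0.09456      6.214
  solve Keq expr → x = 0.02398; check Q = 3939
Then add 0.8731 M of A.
Step 2:
                   A          J          E          G
  Initial      4.132   0.009342    0.09456      6.214
  Change   -0.001931  -0.001931 9.6531e-04   0.001931
  Equil         4.13   0.007411    0.09552      6.216
  solve Keq expr → x = 9.6531e-04; check Q = 3939

Q₀ = 74.73; Q < K (proceeds forward)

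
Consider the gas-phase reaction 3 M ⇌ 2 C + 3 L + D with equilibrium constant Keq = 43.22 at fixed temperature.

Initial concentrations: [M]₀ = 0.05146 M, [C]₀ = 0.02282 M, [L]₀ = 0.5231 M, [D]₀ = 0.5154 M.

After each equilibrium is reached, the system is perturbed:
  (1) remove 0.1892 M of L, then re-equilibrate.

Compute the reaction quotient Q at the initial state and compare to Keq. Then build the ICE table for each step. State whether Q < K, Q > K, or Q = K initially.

Q₀ = 0.2819 vs Keq = 43.22 ⇒ Q<K, forward
Step 1:
                  M         C         L         D
  Initial   0.05146   0.02282    0.5231    0.5154
  Change   -0.03494   0.02329   0.03494   0.01165
  Equil     0.01652   0.04611     0.558     0.527
  solve Keq expr → x = 0.01165; check Q = 43.22
Then remove 0.1892 M of L.
Step 2:
                  M         C         L         D
  Initial   0.01652   0.04611    0.3688     0.527
  Change  -0.004924  0.003282  0.004924  0.001641
  Equil     0.01159    0.0494    0.3738    0.5287
  solve Keq expr → x = 0.001641; check Q = 43.22

Q₀ = 0.2819; Q < K (proceeds forward)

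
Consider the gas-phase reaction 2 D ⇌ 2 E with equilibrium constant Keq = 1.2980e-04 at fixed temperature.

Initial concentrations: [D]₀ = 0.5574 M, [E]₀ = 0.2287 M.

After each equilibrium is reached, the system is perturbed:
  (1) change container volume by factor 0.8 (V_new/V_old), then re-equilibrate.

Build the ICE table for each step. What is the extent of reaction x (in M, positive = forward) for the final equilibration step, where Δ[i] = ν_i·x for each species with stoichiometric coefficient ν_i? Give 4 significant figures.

Q₀ = 0.1683 vs Keq = 1.2980e-04 ⇒ Q>K, reverse
Step 1:
                    D           E
  I            0.5574      0.2287
  C            0.2198     -0.2198
  E            0.7772    0.008855
  solve Keq expr → x = -0.1099; check Q = 1.2980e-04
Then change container volume by factor 0.8 (V_new/V_old).
Step 2:
                    D           E
  I            0.9716     0.01107
  C                 0           0
  E            0.9716     0.01107
  solve Keq expr → x = 0; check Q = 1.2980e-04

x = 0 M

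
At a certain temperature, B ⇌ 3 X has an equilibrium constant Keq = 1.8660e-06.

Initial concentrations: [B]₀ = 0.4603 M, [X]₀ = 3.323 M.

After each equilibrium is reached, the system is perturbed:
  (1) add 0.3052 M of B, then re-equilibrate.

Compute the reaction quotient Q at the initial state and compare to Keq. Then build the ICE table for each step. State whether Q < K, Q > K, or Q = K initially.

Q₀ = 79.72 vs Keq = 1.8660e-06 ⇒ Q>K, reverse
Step 1:
                   B          X
  init        0.4603      3.323
  Δ            1.103     -3.309
  eq           1.563    0.01429
  solve Keq expr → x = -1.103; check Q = 1.8660e-06
Then add 0.3052 M of B.
Step 2:
                   B          X
  init         1.868    0.01429
  Δ       -2.9146e-04 8.7438e-04
  eq           1.868    0.01516
  solve Keq expr → x = 2.9146e-04; check Q = 1.8660e-06

Q₀ = 79.72; Q > K (proceeds reverse)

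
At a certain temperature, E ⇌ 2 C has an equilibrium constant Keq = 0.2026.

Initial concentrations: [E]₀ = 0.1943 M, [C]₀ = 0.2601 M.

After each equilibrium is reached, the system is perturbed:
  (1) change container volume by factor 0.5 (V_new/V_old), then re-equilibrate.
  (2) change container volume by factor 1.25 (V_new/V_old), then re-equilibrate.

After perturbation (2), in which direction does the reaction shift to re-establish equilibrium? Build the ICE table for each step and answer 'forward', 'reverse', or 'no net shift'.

Direction: forward

Q₀ = 0.3482 vs Keq = 0.2026 ⇒ Q>K, reverse
Step 1:
                   E          C
  init        0.1943     0.2601
  Δ          0.02472   -0.04945
  eq           0.219     0.2107
  solve Keq expr → x = -0.02472; check Q = 0.2026
Then change container volume by factor 0.5 (V_new/V_old).
Step 2:
                   E          C
  init         0.438     0.4213
  Δ          0.05295    -0.1059
  eq           0.491     0.3154
  solve Keq expr → x = -0.05295; check Q = 0.2026
Then change container volume by factor 1.25 (V_new/V_old).
Step 3:
                   E          C
  init        0.3928     0.2523
  Δ         -0.01261    0.02522
  eq          0.3802     0.2775
  solve Keq expr → x = 0.01261; check Q = 0.2026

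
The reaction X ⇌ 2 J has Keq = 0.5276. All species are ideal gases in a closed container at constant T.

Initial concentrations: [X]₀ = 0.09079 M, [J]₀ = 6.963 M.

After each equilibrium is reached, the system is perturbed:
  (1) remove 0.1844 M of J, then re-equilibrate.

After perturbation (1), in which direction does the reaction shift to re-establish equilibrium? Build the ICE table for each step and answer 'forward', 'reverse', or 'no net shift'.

Q₀ = 534 vs Keq = 0.5276 ⇒ Q>K, reverse
Step 1:
                   X          J
  Initial    0.09079      6.963
  Change       2.858     -5.716
  Equil        2.949      1.247
  solve Keq expr → x = -2.858; check Q = 0.5276
Then remove 0.1844 M of J.
Step 2:
                   X          J
  Initial      2.949      1.063
  Change    -0.08333     0.1667
  Equil        2.865       1.23
  solve Keq expr → x = 0.08333; check Q = 0.5276

Direction: forward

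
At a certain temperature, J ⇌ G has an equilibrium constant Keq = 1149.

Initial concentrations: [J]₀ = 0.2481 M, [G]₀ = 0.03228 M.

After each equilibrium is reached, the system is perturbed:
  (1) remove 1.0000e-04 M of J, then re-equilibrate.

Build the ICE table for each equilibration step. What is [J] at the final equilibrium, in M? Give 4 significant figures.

Q₀ = 0.1301 vs Keq = 1149 ⇒ Q<K, forward
Step 1:
                    J           G
  Initial      0.2481     0.03228
  Change      -0.2479      0.2479
  Equil    2.4381e-04      0.2801
  solve Keq expr → x = 0.2479; check Q = 1149
Then remove 1.0000e-04 M of J.
Step 2:
                    J           G
  Initial  1.4381e-04      0.2801
  Change   9.9913e-05 -9.9913e-05
  Equil    2.4372e-04        0.28
  solve Keq expr → x = -9.9913e-05; check Q = 1149

[J]_eq = 2.4372e-04 M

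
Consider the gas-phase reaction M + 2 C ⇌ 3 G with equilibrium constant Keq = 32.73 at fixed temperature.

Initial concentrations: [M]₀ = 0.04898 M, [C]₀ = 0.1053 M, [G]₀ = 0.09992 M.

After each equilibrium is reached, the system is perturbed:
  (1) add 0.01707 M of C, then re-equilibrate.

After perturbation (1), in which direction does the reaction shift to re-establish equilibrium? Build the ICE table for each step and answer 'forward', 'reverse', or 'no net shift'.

Direction: forward

Q₀ = 1.837 vs Keq = 32.73 ⇒ Q<K, forward
Step 1:
                   M          C          G
  I          0.04898     0.1053    0.09992
  C         -0.01993   -0.03985    0.05978
  E          0.02905    0.06545     0.1597
  solve Keq expr → x = 0.01993; check Q = 32.73
Then add 0.01707 M of C.
Step 2:
                   M          C          G
  I          0.02905    0.08252     0.1597
  C        -0.003271  -0.006542   0.009813
  E          0.02578    0.07597     0.1695
  solve Keq expr → x = 0.003271; check Q = 32.73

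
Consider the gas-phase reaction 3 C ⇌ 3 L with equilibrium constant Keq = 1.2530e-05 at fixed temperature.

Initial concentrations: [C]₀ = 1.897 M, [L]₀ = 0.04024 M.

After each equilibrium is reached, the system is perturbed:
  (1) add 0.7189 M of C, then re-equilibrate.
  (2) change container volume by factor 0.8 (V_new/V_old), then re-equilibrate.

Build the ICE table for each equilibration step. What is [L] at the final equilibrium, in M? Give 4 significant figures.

Q₀ = 9.5449e-06 vs Keq = 1.2530e-05 ⇒ Q<K, forward
Step 1:
                    C           L
  Initial       1.897     0.04024
  Change    -0.003734    0.003734
  Equil         1.893     0.04397
  solve Keq expr → x = 0.001245; check Q = 1.2530e-05
Then add 0.7189 M of C.
Step 2:
                    C           L
  Initial       2.612     0.04397
  Change     -0.01632     0.01632
  Equil         2.596     0.06029
  solve Keq expr → x = 0.00544; check Q = 1.2530e-05
Then change container volume by factor 0.8 (V_new/V_old).
Step 3:
                    C           L
  Initial       3.245     0.07537
  Change            0           0
  Equil         3.245     0.07537
  solve Keq expr → x = 0; check Q = 1.2530e-05

[L]_eq = 0.07537 M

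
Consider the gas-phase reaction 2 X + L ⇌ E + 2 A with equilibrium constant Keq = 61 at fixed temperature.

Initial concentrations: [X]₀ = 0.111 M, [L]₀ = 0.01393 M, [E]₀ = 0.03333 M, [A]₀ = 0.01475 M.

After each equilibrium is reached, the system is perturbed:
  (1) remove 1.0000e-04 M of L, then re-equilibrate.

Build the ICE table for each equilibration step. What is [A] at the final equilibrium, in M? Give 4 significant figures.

[A]_eq = 0.04202 M

Q₀ = 0.04225 vs Keq = 61 ⇒ Q<K, forward
Step 1:
                    X           L           E           A
  Initial       0.111     0.01393     0.03333     0.01475
  Change     -0.02747    -0.01373     0.01373     0.02747
  Equil       0.08353  1.9705e-04     0.04706     0.04222
  solve Keq expr → x = 0.01373; check Q = 61
Then remove 1.0000e-04 M of L.
Step 2:
                    X           L           E           A
  Initial     0.08353  9.7049e-05     0.04706     0.04222
  Change   1.9378e-04  9.6892e-05 -9.6892e-05 -1.9378e-04
  Equil       0.08373  1.9394e-04     0.04697     0.04202
  solve Keq expr → x = -9.6892e-05; check Q = 61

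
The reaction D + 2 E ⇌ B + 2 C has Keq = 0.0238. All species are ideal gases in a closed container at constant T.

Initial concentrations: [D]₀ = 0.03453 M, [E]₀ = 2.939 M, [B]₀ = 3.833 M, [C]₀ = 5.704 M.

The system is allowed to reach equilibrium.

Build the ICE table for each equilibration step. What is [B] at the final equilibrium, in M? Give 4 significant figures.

Q₀ = 418.1 vs Keq = 0.0238 ⇒ Q>K, reverse
Step 1:
                  D         E         B         C
  I         0.03453     2.939     3.833     5.704
  C           2.193     4.387    -2.193    -4.387
  E           2.228     7.326      1.64     1.317
  solve Keq expr → x = -2.193; check Q = 0.0238

[B]_eq = 1.64 M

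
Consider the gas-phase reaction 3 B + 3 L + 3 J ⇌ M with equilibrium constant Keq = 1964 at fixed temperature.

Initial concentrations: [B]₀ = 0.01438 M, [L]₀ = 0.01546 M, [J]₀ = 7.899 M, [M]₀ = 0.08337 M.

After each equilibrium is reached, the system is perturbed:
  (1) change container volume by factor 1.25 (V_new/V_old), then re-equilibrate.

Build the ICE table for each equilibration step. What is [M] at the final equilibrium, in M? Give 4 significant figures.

[M]_eq = 0.04817 M

Q₀ = 1.5395e+07 vs Keq = 1964 ⇒ Q>K, reverse
Step 1:
                  B         L         J         M
  Initial   0.01438   0.01546     7.899   0.08337
  Change    0.04897   0.04897   0.04897  -0.01632
  Equil     0.06335   0.06443     7.948   0.06705
  solve Keq expr → x = -0.01632; check Q = 1964
Then change container volume by factor 1.25 (V_new/V_old).
Step 2:
                  B         L         J         M
  Initial   0.05068   0.05154     6.358   0.05364
  Change     0.0164    0.0164    0.0164 -0.005467
  Equil     0.06708   0.06794     6.375   0.04817
  solve Keq expr → x = -0.005467; check Q = 1964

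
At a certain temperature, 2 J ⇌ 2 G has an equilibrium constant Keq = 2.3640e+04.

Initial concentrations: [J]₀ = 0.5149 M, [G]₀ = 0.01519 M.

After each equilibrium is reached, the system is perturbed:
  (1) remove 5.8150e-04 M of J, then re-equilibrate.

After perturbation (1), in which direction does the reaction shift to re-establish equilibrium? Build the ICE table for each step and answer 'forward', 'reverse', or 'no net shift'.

Direction: reverse

Q₀ = 8.7030e-04 vs Keq = 2.3640e+04 ⇒ Q<K, forward
Step 1:
                    J           G
  I            0.5149     0.01519
  C           -0.5115      0.5115
  E          0.003425      0.5267
  solve Keq expr → x = 0.2557; check Q = 2.3640e+04
Then remove 5.8150e-04 M of J.
Step 2:
                    J           G
  I          0.002844      0.5267
  C        5.7774e-04 -5.7774e-04
  E          0.003422      0.5261
  solve Keq expr → x = -2.8887e-04; check Q = 2.3640e+04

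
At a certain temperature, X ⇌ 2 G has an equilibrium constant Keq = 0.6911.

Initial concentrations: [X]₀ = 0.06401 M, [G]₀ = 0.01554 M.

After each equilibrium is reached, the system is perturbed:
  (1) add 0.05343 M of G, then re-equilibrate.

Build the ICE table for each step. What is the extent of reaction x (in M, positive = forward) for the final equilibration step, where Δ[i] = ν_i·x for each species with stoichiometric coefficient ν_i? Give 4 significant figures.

Q₀ = 0.003773 vs Keq = 0.6911 ⇒ Q<K, forward
Step 1:
                    X           G
  Initial     0.06401     0.01554
  Change     -0.04678     0.09357
  Equil       0.01723      0.1091
  solve Keq expr → x = 0.04678; check Q = 0.6911
Then add 0.05343 M of G.
Step 2:
                    X           G
  Initial     0.01723      0.1625
  Change       0.0112    -0.02239
  Equil       0.02842      0.1401
  solve Keq expr → x = -0.0112; check Q = 0.6911

x = -0.0112 M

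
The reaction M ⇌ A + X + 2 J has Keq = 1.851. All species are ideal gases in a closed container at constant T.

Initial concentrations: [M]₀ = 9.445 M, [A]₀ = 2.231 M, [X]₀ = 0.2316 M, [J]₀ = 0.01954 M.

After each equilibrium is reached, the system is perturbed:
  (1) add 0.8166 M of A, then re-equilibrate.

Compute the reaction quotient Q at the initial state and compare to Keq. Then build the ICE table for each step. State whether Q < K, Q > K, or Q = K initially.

Q₀ = 2.0887e-05 vs Keq = 1.851 ⇒ Q<K, forward
Step 1:
                   M          A          X          J
  Initial      9.445      2.231     0.2316    0.01954
  Change     -0.9884     0.9884     0.9884      1.977
  Equil        8.457      3.219       1.22      1.996
  solve Keq expr → x = 0.9884; check Q = 1.851
Then add 0.8166 M of A.
Step 2:
                   M          A          X          J
  Initial      8.457      4.036       1.22      1.996
  Change     0.06877   -0.06877   -0.06877    -0.1375
  Equil        8.525      3.967      1.151      1.859
  solve Keq expr → x = -0.06877; check Q = 1.851

Q₀ = 2.0887e-05; Q < K (proceeds forward)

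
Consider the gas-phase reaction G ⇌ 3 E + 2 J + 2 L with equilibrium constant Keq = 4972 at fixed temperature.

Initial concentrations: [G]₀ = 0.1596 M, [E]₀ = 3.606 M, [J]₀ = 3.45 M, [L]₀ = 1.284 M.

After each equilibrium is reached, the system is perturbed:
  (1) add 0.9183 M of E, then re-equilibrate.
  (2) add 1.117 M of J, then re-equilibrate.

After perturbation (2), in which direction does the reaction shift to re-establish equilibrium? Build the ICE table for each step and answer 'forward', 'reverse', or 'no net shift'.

Direction: reverse

Q₀ = 5765 vs Keq = 4972 ⇒ Q>K, reverse
Step 1:
                   G          E          J          L
  I           0.1596      3.606       3.45      1.284
  C          0.01151   -0.03452   -0.02301   -0.02301
  E           0.1711      3.571      3.427      1.261
  solve Keq expr → x = -0.01151; check Q = 4972
Then add 0.9183 M of E.
Step 2:
                   G          E          J          L
  I           0.1711       4.49      3.427      1.261
  C          0.05927    -0.1778    -0.1185    -0.1185
  E           0.2304      4.312      3.308      1.142
  solve Keq expr → x = -0.05927; check Q = 4972
Then add 1.117 M of J.
Step 3:
                   G          E          J          L
  I           0.2304      4.312      4.425      1.142
  C          0.05479    -0.1644    -0.1096    -0.1096
  E           0.2852      4.148      4.316      1.033
  solve Keq expr → x = -0.05479; check Q = 4972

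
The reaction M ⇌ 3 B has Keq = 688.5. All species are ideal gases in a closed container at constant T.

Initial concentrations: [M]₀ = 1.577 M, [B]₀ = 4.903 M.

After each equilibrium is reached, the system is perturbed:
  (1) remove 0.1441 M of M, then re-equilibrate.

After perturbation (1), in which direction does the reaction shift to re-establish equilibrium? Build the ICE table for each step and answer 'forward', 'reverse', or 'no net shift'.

Q₀ = 74.74 vs Keq = 688.5 ⇒ Q<K, forward
Step 1:
                  M         B
  Initial     1.577     4.903
  Change    -0.9219     2.766
  Equil      0.6551     7.669
  solve Keq expr → x = 0.9219; check Q = 688.5
Then remove 0.1441 M of M.
Step 2:
                  M         B
  Initial     0.511     7.669
  Change    0.08262   -0.2479
  Equil      0.5936     7.421
  solve Keq expr → x = -0.08262; check Q = 688.5

Direction: reverse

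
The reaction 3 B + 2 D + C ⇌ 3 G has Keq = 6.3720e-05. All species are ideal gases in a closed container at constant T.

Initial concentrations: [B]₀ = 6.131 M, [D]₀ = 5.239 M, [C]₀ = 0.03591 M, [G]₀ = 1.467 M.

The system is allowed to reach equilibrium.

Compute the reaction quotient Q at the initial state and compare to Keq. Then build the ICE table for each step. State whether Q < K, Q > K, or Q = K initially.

Q₀ = 0.0139 vs Keq = 6.3720e-05 ⇒ Q>K, reverse
Step 1:
                   B          D          C          G
  init         6.131      5.239    0.03591      1.467
  Δ           0.8511     0.5674     0.2837    -0.8511
  eq           6.982      5.806     0.3196     0.6159
  solve Keq expr → x = -0.2837; check Q = 6.3720e-05

Q₀ = 0.0139; Q > K (proceeds reverse)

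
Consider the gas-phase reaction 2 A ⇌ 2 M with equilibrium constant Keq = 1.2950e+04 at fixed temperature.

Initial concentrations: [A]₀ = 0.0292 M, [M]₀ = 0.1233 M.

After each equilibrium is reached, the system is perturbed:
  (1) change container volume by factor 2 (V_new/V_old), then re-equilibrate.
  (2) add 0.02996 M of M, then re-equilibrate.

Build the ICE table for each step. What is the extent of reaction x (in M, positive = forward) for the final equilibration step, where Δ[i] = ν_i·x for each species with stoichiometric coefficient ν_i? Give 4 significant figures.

Q₀ = 17.83 vs Keq = 1.2950e+04 ⇒ Q<K, forward
Step 1:
                  A         M
  Initial    0.0292    0.1233
  Change   -0.02787   0.02787
  Equil    0.001328    0.1512
  solve Keq expr → x = 0.01394; check Q = 1.2950e+04
Then change container volume by factor 2 (V_new/V_old).
Step 2:
                  A         M
  Initial 6.6421e-04   0.07559
  Change          0         0
  Equil   6.6421e-04   0.07559
  solve Keq expr → x = 0; check Q = 1.2950e+04
Then add 0.02996 M of M.
Step 3:
                  A         M
  Initial 6.6421e-04    0.1055
  Change  2.6098e-04 -2.6098e-04
  Equil   9.2519e-04    0.1053
  solve Keq expr → x = -1.3049e-04; check Q = 1.2950e+04

x = -1.3049e-04 M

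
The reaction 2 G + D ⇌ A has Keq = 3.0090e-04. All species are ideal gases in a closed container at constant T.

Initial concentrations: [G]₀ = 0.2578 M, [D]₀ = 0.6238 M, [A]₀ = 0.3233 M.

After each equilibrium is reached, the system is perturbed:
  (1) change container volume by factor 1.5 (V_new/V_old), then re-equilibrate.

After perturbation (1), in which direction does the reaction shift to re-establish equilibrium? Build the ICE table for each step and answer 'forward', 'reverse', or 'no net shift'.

Q₀ = 7.798 vs Keq = 3.0090e-04 ⇒ Q>K, reverse
Step 1:
                  G         D         A
  I          0.2578    0.6238    0.3233
  C          0.6461    0.3231   -0.3231
  E          0.9039    0.9469 2.3280e-04
  solve Keq expr → x = -0.3231; check Q = 3.0090e-04
Then change container volume by factor 1.5 (V_new/V_old).
Step 2:
                  G         D         A
  I          0.6026    0.6312 1.5520e-04
  C       1.7235e-04 8.6174e-05 -8.6174e-05
  E          0.6028    0.6313 6.9027e-05
  solve Keq expr → x = -8.6174e-05; check Q = 3.0090e-04

Direction: reverse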